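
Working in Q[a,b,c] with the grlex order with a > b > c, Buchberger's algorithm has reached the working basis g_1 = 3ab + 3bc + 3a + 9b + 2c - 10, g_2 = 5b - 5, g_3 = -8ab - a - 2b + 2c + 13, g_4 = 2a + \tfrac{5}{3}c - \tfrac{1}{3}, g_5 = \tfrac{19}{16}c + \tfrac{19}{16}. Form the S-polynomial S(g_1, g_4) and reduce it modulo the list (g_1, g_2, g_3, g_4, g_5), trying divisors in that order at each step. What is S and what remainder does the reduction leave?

lcm(LM(g_1), LM(g_4)) = ab.
S = (lcm/LT(g_1))·g_1 − (lcm/LT(g_4))·g_4 = \tfrac{1}{6}bc + a + \tfrac{19}{6}b + \tfrac{2}{3}c - \tfrac{10}{3}.
Reduce S modulo (g_1, g_2, g_3, g_4, g_5) in that order:
  leading term bc: subtract (\tfrac{1}{30}c)·g_2 from \tfrac{1}{6}bc + a + \tfrac{19}{6}b + \tfrac{2}{3}c - \tfrac{10}{3} → a + \tfrac{19}{6}b + \tfrac{5}{6}c - \tfrac{10}{3}
  leading term a: subtract (\tfrac{1}{2})·g_4 from a + \tfrac{19}{6}b + \tfrac{5}{6}c - \tfrac{10}{3} → \tfrac{19}{6}b - \tfrac{19}{6}
  leading term b: subtract (\tfrac{19}{30})·g_2 from \tfrac{19}{6}b - \tfrac{19}{6} → 0
The remainder is 0, so this S-polynomial contributes no new basis element.
An S-polynomial is built so that the two leading terms cancel; whether anything survives reduction is exactly the Gröbner-basis criterion.

S(g_1, g_4) = \tfrac{1}{6}bc + a + \tfrac{19}{6}b + \tfrac{2}{3}c - \tfrac{10}{3}; remainder on division = 0.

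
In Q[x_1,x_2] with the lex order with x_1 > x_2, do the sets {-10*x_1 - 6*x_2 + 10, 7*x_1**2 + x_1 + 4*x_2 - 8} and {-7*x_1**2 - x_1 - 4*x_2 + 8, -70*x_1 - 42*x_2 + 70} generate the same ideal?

For a fixed monomial order, each ideal has a unique reduced Gröbner basis; comparing bases decides equality.
Buchberger on the first generating set:
f_1 = -10*x_1 - 6*x_2 + 10, LT = x_1.
f_2 = 7*x_1**2 + x_1 + 4*x_2 - 8, LT = x_1**2.

S(f_1,f_2): lcm = x_1**2. S = 3/5*x_1*x_2 - 8/7*x_1 - 4/7*x_2 + 8/7.
  leading term x_1*x_2: subtract (-3/50*x_2)·f_1 from 3/5*x_1*x_2 - 8/7*x_1 - 4/7*x_2 + 8/7 → -8/7*x_1 - 9/25*x_2**2 + 1/35*x_2 + 8/7
  leading term x_1: subtract (4/35)·f_1 from -8/7*x_1 - 9/25*x_2**2 + 1/35*x_2 + 8/7 → -9/25*x_2**2 + 5/7*x_2
  leading term x_2**2: no divisor's leading term divides it; move -9/25*x_2**2 to the remainder.
  leading term x_2: no divisor's leading term divides it; move 5/7*x_2 to the remainder.
  remainder -9/25*x_2**2 + 5/7*x_2 ≠ 0; add g_3 = -9/25*x_2**2 + 5/7*x_2 to the basis.

The other S-polynomials (S(f_1,g_3), S(f_2,g_3)) all reduce to 0 modulo the current basis, so we have a Gröbner basis.
Inter-reduce: drop elements whose leading term is divisible by another's, tail-reduce, and make monic.
Reduced Gröbner basis: {x_1 + 3/5*x_2 - 1, x_2**2 - 125/63*x_2}.

Buchberger on the second generating set:
h_1 = -7*x_1**2 - x_1 - 4*x_2 + 8, LT = x_1**2.
h_2 = -70*x_1 - 42*x_2 + 70, LT = x_1.

S(h_1,h_2): lcm = x_1**2. S = -3/5*x_1*x_2 + 8/7*x_1 + 4/7*x_2 - 8/7.
  leading term x_1*x_2: subtract (3/350*x_2)·h_2 from -3/5*x_1*x_2 + 8/7*x_1 + 4/7*x_2 - 8/7 → 8/7*x_1 + 9/25*x_2**2 - 1/35*x_2 - 8/7
  leading term x_1: subtract (-4/245)·h_2 from 8/7*x_1 + 9/25*x_2**2 - 1/35*x_2 - 8/7 → 9/25*x_2**2 - 5/7*x_2
  leading term x_2**2: no divisor's leading term divides it; move 9/25*x_2**2 to the remainder.
  leading term x_2: no divisor's leading term divides it; move -5/7*x_2 to the remainder.
  remainder 9/25*x_2**2 - 5/7*x_2 ≠ 0; add k_3 = 9/25*x_2**2 - 5/7*x_2 to the basis.

The other S-polynomials (S(h_1,k_3), S(h_2,k_3)) all reduce to 0 modulo the current basis, so we have a Gröbner basis.
Inter-reduce: drop elements whose leading term is divisible by another's, tail-reduce, and make monic.
Reduced Gröbner basis: {x_1 + 3/5*x_2 - 1, x_2**2 - 125/63*x_2}.

The two bases agree; hence the ideals are identical.

Yes, the ideals are equal.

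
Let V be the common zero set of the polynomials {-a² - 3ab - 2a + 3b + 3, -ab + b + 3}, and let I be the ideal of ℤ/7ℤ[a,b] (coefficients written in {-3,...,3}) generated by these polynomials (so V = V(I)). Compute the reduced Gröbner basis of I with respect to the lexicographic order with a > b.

f_1 = -a² - 3ab - 2a + 3b + 3, LT = a².
f_2 = -ab + b + 3, LT = ab.

S(f_1,f_2): lcm = a²b. S = 3ab² + 3ab + 3a - 3b² - 3b.
  leading term ab²: subtract (-3b)·f_2 from 3ab² + 3ab + 3a - 3b² - 3b → 3ab + 3a - b
  leading term ab: subtract (-3)·f_2 from 3ab + 3a - b → 3a + 2b + 2
  leading term a: no divisor's leading term divides it; move 3a to the remainder.
  leading term b: no divisor's leading term divides it; move 2b to the remainder.
  leading term 1: no divisor's leading term divides it; move 2 to the remainder.
  remainder 3a + 2b + 2 ≠ 0; add g_3 = 3a + 2b + 2 to the basis.

S(f_1,g_3): lcm = a². S = -a - 3b - 3.
  leading term a: subtract (2)·g_3 from -a - 3b - 3 → 0
  remainder 0.

S(f_2,g_3): lcm = ab. S = -3b² + 3b - 3.
  leading term b²: no divisor's leading term divides it; move -3b² to the remainder.
  leading term b: no divisor's leading term divides it; move 3b to the remainder.
  leading term 1: no divisor's leading term divides it; move -3 to the remainder.
  remainder -3b² + 3b - 3 ≠ 0; add g_4 = -3b² + 3b - 3 to the basis.

S(f_1,g_4): leading monomials are coprime, so the S-polynomial reduces to 0 (Buchberger's first criterion).
S(f_2,g_4): lcm = ab². S = ab - a - b² - 3b.
  leading term ab: subtract (-1)·f_2 from ab - a - b² - 3b → -a - b² - 2b + 3
  leading term a: subtract (2)·g_3 from -a - b² - 2b + 3 → -b² + b - 1
  leading term b²: subtract (-2)·g_4 from -b² + b - 1 → 0
  remainder 0.

S(g_3,g_4): leading monomials are coprime, so the S-polynomial reduces to 0 (Buchberger's first criterion).
Every S-polynomial of the final basis reduces to 0, so we have a Gröbner basis.
Inter-reduce: drop elements whose leading term is divisible by another's, tail-reduce, and make monic.

G = {a + 3b + 3, b² - b + 1}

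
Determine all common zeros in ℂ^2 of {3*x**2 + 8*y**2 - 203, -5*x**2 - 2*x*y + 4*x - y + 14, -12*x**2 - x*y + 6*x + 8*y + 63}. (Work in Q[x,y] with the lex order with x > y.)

Compute a lex Gröbner basis by Buchberger's algorithm.
f_1 = 3*x**2 + 8*y**2 - 203, LT = x**2.
f_2 = -5*x**2 - 2*x*y + 4*x - y + 14, LT = x**2.
f_3 = -12*x**2 - x*y + 6*x + 8*y + 63, LT = x**2.

S(f_1,f_2): lcm = x**2. S = -2/5*x*y + 4/5*x + 8/3*y**2 - 1/5*y - 973/15.
  leading term x*y: no divisor's leading term divides it; move -2/5*x*y to the remainder.
  leading term x: no divisor's leading term divides it; move 4/5*x to the remainder.
  leading term y**2: no divisor's leading term divides it; move 8/3*y**2 to the remainder.
  leading term y: no divisor's leading term divides it; move -1/5*y to the remainder.
  leading term 1: no divisor's leading term divides it; move -973/15 to the remainder.
  remainder -2/5*x*y + 4/5*x + 8/3*y**2 - 1/5*y - 973/15 ≠ 0; add h_4 = -2/5*x*y + 4/5*x + 8/3*y**2 - 1/5*y - 973/15 to the basis.

S(f_1,f_3): lcm = x**2. S = -1/12*x*y + 1/2*x + 8/3*y**2 + 2/3*y - 749/12.
  leading term x*y: subtract (5/24)·h_4 from -1/12*x*y + 1/2*x + 8/3*y**2 + 2/3*y - 749/12 → 1/3*x + 19/9*y**2 + 17/24*y - 3521/72
  leading term x: no divisor's leading term divides it; move 1/3*x to the remainder.
  leading term y**2: no divisor's leading term divides it; move 19/9*y**2 to the remainder.
  leading term y: no divisor's leading term divides it; move 17/24*y to the remainder.
  leading term 1: no divisor's leading term divides it; move -3521/72 to the remainder.
  remainder 1/3*x + 19/9*y**2 + 17/24*y - 3521/72 ≠ 0; add h_5 = 1/3*x + 19/9*y**2 + 17/24*y - 3521/72 to the basis.

S(f_1,h_4): lcm = x**2*y. S = 2*x**2 + 20/3*x*y**2 - 1/2*x*y - 973/6*x + 8/3*y**3 - 203/3*y.
  leading term x**2: subtract (2/3)·f_1 from 2*x**2 + 20/3*x*y**2 - 1/2*x*y - 973/6*x + 8/3*y**3 - 203/3*y → 20/3*x*y**2 - 1/2*x*y - 973/6*x + 8/3*y**3 - 16/3*y**2 - 203/3*y + 406/3
  leading term x*y**2: subtract (-50/3*y)·h_4 from 20/3*x*y**2 - 1/2*x*y - 973/6*x + 8/3*y**3 - 16/3*y**2 - 203/3*y + 406/3 → 77/6*x*y - 973/6*x + 424/9*y**3 - 26/3*y**2 - 10339/9*y + 406/3
  leading term x*y: subtract (-385/12)·h_4 from 77/6*x*y - 973/6*x + 424/9*y**3 - 26/3*y**2 - 10339/9*y + 406/3 → -273/2*x + 424/9*y**3 + 692/9*y**2 - 41587/36*y - 70049/36
  leading term x: subtract (-819/2)·h_5 from -273/2*x + 424/9*y**3 + 692/9*y**2 - 41587/36*y - 70049/36 → 424/9*y**3 + 16945/18*y**2 - 124579/144*y - 3163895/144
  leading term y**3: no divisor's leading term divides it; move 424/9*y**3 to the remainder.
  leading term y**2: no divisor's leading term divides it; move 16945/18*y**2 to the remainder.
  leading term y: no divisor's leading term divides it; move -124579/144*y to the remainder.
  leading term 1: no divisor's leading term divides it; move -3163895/144 to the remainder.
  remainder 424/9*y**3 + 16945/18*y**2 - 124579/144*y - 3163895/144 ≠ 0; add h_6 = 424/9*y**3 + 16945/18*y**2 - 124579/144*y - 3163895/144 to the basis.

S(f_3,h_4): lcm = x**2*y. S = 2*x**2 + 27/4*x*y**2 - x*y - 973/6*x - 2/3*y**2 - 21/4*y.
  leading term x**2: subtract (2/3)·f_1 from 2*x**2 + 27/4*x*y**2 - x*y - 973/6*x - 2/3*y**2 - 21/4*y → 27/4*x*y**2 - x*y - 973/6*x - 6*y**2 - 21/4*y + 406/3
  leading term x*y**2: subtract (-135/8*y)·h_4 from 27/4*x*y**2 - x*y - 973/6*x - 6*y**2 - 21/4*y + 406/3 → 25/2*x*y - 973/6*x + 45*y**3 - 75/8*y**2 - 8799/8*y + 406/3
  leading term x*y: subtract (-125/4)·h_4 from 25/2*x*y - 973/6*x + 45*y**3 - 75/8*y**2 - 8799/8*y + 406/3 → -823/6*x + 45*y**3 + 1775/24*y**2 - 8849/8*y - 7567/4
  leading term x: subtract (-823/2)·h_5 from -823/6*x + 45*y**3 + 1775/24*y**2 - 8849/8*y - 7567/4 → 45*y**3 + 67873/72*y**2 - 39103/48*y - 3170195/144
  leading term y**3: subtract (405/424)·h_6 from 45*y**3 + 67873/72*y**2 - 39103/48*y - 3170195/144 → 331813/7632*y**2 + 238493/20352*y - 62785205/61056
  leading term y**2: no divisor's leading term divides it; move 331813/7632*y**2 to the remainder.
  leading term y: no divisor's leading term divides it; move 238493/20352*y to the remainder.
  leading term 1: no divisor's leading term divides it; move -62785205/61056 to the remainder.
  remainder 331813/7632*y**2 + 238493/20352*y - 62785205/61056 ≠ 0; add h_7 = 331813/7632*y**2 + 238493/20352*y - 62785205/61056 to the basis.

S(f_1,h_5): lcm = x**2. S = -19/3*x*y**2 - 17/8*x*y + 3521/24*x + 8/3*y**2 - 203/3.
  leading term x*y**2: subtract (95/6*y)·h_4 from -19/3*x*y**2 - 17/8*x*y + 3521/24*x + 8/3*y**2 - 203/3 → -355/24*x*y + 3521/24*x - 380/9*y**3 + 35/6*y**2 + 18487/18*y - 203/3
  leading term x*y: subtract (1775/48)·h_4 from -355/24*x*y + 3521/24*x - 380/9*y**3 + 35/6*y**2 + 18487/18*y - 203/3 → 937/8*x - 380/9*y**3 - 835/9*y**2 + 148961/144*y + 335671/144
  leading term x: subtract (2811/8)·h_5 from 937/8*x - 380/9*y**3 - 835/9*y**2 + 148961/144*y + 335671/144 → -380/9*y**3 - 60089/72*y**2 + 452483/576*y + 11240215/576
  leading term y**3: subtract (-95/106)·h_6 from -380/9*y**3 - 60089/72*y**2 + 452483/576*y + 11240215/576 → 11611/1272*y**2 + 34621/3392*y - 1802885/10176
  leading term y**2: subtract (69666/331813)·h_7 from 11611/1272*y**2 + 34621/3392*y - 1802885/10176 → 82250525/10618016*y + 411252625/10618016
  leading term y: no divisor's leading term divides it; move 82250525/10618016*y to the remainder.
  leading term 1: no divisor's leading term divides it; move 411252625/10618016 to the remainder.
  remainder 82250525/10618016*y + 411252625/10618016 ≠ 0; add h_8 = 82250525/10618016*y + 411252625/10618016 to the basis.

The other S-polynomials (S(f_2,f_3), S(f_2,h_4), S(f_2,h_5), S(f_3,h_5), S(h_4,h_5), S(f_1,h_6), S(f_2,h_6), S(f_3,h_6), S(h_4,h_6), S(h_5,h_6), S(f_1,h_7), S(f_2,h_7), S(f_3,h_7), S(h_4,h_7), S(h_5,h_7), S(h_6,h_7), S(f_1,h_8), S(f_2,h_8), S(f_3,h_8), S(h_4,h_8), S(h_5,h_8), S(h_6,h_8), S(h_7,h_8)) all reduce to 0 modulo the current basis, so we have a Gröbner basis.
Inter-reduce: drop elements whose leading term is divisible by another's, tail-reduce, and make monic.
Reduced Gröbner basis: {x + 1, y + 5}.

From the last basis element, y + 5 = 0, so y takes values in {-5}. Each choice, substituted upward through the basis, yields the corresponding point(s) of the solution set.
  y = -5: the earlier basis element becomes x + 1 = 0, giving x = -1 — point (-1, -5).

{(-1, -5)}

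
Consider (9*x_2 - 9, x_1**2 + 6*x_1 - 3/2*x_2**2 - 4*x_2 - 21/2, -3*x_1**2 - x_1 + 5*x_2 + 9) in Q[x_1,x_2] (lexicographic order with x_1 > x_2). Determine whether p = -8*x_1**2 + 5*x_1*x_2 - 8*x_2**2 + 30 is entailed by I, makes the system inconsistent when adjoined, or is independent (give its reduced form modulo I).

-8*x_1**2 + 5*x_1*x_2 - 8*x_2**2 + 30 lies in I (it reduces to 0).

First compute the reduced Gröbner basis of I by Buchberger's algorithm.
f_1 = 9*x_2 - 9, LT = x_2.
f_2 = x_1**2 + 6*x_1 - 3/2*x_2**2 - 4*x_2 - 21/2, LT = x_1**2.
f_3 = -3*x_1**2 - x_1 + 5*x_2 + 9, LT = x_1**2.

S(f_2,f_3): lcm = x_1**2. S = 17/3*x_1 - 3/2*x_2**2 - 7/3*x_2 - 15/2.
  leading term x_1: no divisor's leading term divides it; move 17/3*x_1 to the remainder.
  leading term x_2**2: subtract (-1/6*x_2)·f_1 from -3/2*x_2**2 - 7/3*x_2 - 15/2 → -23/6*x_2 - 15/2
  leading term x_2: subtract (-23/54)·f_1 from -23/6*x_2 - 15/2 → -34/3
  leading term 1: no divisor's leading term divides it; move -34/3 to the remainder.
  remainder 17/3*x_1 - 34/3 ≠ 0; add h_4 = 17/3*x_1 - 34/3 to the basis.

The other S-polynomials (S(f_1,f_2), S(f_1,f_3), S(f_1,h_4), S(f_2,h_4), S(f_3,h_4)) all reduce to 0 modulo the current basis, so we have a Gröbner basis.
Inter-reduce: drop elements whose leading term is divisible by another's, tail-reduce, and make monic.
Reduced Gröbner basis: {x_1 - 2, x_2 - 1}.
Label its elements g_1 = x_1 - 2, g_2 = x_2 - 1.

Reduce p = -8*x_1**2 + 5*x_1*x_2 - 8*x_2**2 + 30 modulo G:
  leading term x_1**2: subtract (-8*x_1)·g_1 from -8*x_1**2 + 5*x_1*x_2 - 8*x_2**2 + 30 → 5*x_1*x_2 - 16*x_1 - 8*x_2**2 + 30
  leading term x_1*x_2: subtract (5*x_2)·g_1 from 5*x_1*x_2 - 16*x_1 - 8*x_2**2 + 30 → -16*x_1 - 8*x_2**2 + 10*x_2 + 30
  leading term x_1: subtract (-16)·g_1 from -16*x_1 - 8*x_2**2 + 10*x_2 + 30 → -8*x_2**2 + 10*x_2 - 2
  leading term x_2**2: subtract (-8*x_2)·g_2 from -8*x_2**2 + 10*x_2 - 2 → 2*x_2 - 2
  leading term x_2: subtract (2)·g_2 from 2*x_2 - 2 → 0
  normal form = 0.
Since the normal form is 0, p ∈ I.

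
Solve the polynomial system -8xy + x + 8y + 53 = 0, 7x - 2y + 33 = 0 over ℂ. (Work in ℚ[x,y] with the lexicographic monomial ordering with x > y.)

Compute a lex Gröbner basis by Buchberger's algorithm.
f_1 = -8xy + x + 8y + 53, LT = xy.
f_2 = 7x - 2y + 33, LT = x.

S(f_1,f_2): lcm = xy. S = -⅛x + 2/7y² - 40/7y - 53/8.
  leading term x: subtract (-1/56)·f_2 from -⅛x + 2/7y² - 40/7y - 53/8 → 2/7y² - 23/4y - 169/28
  leading term y²: no divisor's leading term divides it; move 2/7y² to the remainder.
  leading term y: no divisor's leading term divides it; move -23/4y to the remainder.
  leading term 1: no divisor's leading term divides it; move -169/28 to the remainder.
  remainder 2/7y² - 23/4y - 169/28 ≠ 0; add h_3 = 2/7y² - 23/4y - 169/28 to the basis.

The other S-polynomials (S(f_1,h_3), S(f_2,h_3)) all reduce to 0 modulo the current basis, so we have a Gröbner basis.
Inter-reduce: drop elements whose leading term is divisible by another's, tail-reduce, and make monic.
Reduced Gröbner basis: {x - 2/7y + 33/7, y² - 161/8y - 169/8}.

Elimination: the polynomial y² - 161/8y - 169/8 lies in the elimination ideal for y, so y ∈ {-1, 169/8}. For each such y, the remaining basis elements (now univariate) give the rest of the solution.
  y = -1: the earlier basis element becomes x + 5 = 0, giving x = -5 — point (-5, -1).
  y = 169/8: the earlier basis element becomes x - 37/28 = 0, giving x = 37/28 — point (37/28, 169/8).

{(-5, -1), (37/28, 169/8)}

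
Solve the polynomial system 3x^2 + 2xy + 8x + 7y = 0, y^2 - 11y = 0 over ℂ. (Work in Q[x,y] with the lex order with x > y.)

Compute a lex Gröbner basis by Buchberger's algorithm.
f_1 = 3x^2 + 2xy + 8x + 7y, LT = x^2.
f_2 = y^2 - 11y, LT = y^2.

The S-polynomials (S(f_1,f_2)) all reduce to 0 modulo the current basis, so we have a Gröbner basis.
Inter-reduce: drop elements whose leading term is divisible by another's, tail-reduce, and make monic.
Reduced Gröbner basis: {x^2 + 2/3xy + 8/3x + 7/3y, y^2 - 11y}.

Elimination: the polynomial y^2 - 11y lies in the elimination ideal for y, so y ∈ {0, 11}. For each such y, the remaining basis elements (now univariate) give the rest of the solution.
  y = 0: the earlier basis element becomes x^2 + 8/3x = 0, giving x = -8/3, 0 — points (-8/3, 0), (0, 0).
  y = 11: the earlier basis element becomes x^2 + 10x + 77/3 = 0, giving x = -5 - sqrt(6)*I/3, -5 + sqrt(6)*I/3 — points (-5 - sqrt(6)*I/3, 11), (-5 + sqrt(6)*I/3, 11).
Check: every point annihilates each of the original generators.

{(-8/3, 0), (0, 0), (-5 - sqrt(6)*I/3, 11), (-5 + sqrt(6)*I/3, 11)}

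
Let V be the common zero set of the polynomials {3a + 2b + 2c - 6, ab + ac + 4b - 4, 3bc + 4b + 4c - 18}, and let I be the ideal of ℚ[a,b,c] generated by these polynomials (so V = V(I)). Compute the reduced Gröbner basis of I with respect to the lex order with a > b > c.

G = {a - 3/35c³ + 13/35c² - 12/7c + 92/35, b + 9/70c³ - 39/70c² + 25/7c - 243/35, c⁴ - 3c³ + 22c² - 82/3c - 76/3}

This is the nonlinear analogue of row-reducing a linear system.

f_1 = 3a + 2b + 2c - 6, LT = a.
f_2 = ab + ac + 4b - 4, LT = ab.
f_3 = 3bc + 4b + 4c - 18, LT = bc.

S(f_1,f_2): lcm = ab. S = -ac + ⅔b² + ⅔bc - 6b + 4.
  leading term ac: subtract (-⅓c)·f_1 from -ac + ⅔b² + ⅔bc - 6b + 4 → ⅔b² + 4/3bc - 6b + ⅔c² - 2c + 4
  leading term b²: no divisor's leading term divides it; move ⅔b² to the remainder.
  leading term bc: subtract (4/9)·f_3 from 4/3bc - 6b + ⅔c² - 2c + 4 → -70/9b + ⅔c² - 34/9c + 12
  leading term b: no divisor's leading term divides it; move -70/9b to the remainder.
  leading term c²: no divisor's leading term divides it; move ⅔c² to the remainder.
  leading term c: no divisor's leading term divides it; move -34/9c to the remainder.
  leading term 1: no divisor's leading term divides it; move 12 to the remainder.
  remainder ⅔b² - 70/9b + ⅔c² - 34/9c + 12 ≠ 0; add g_4 = ⅔b² - 70/9b + ⅔c² - 34/9c + 12 to the basis.

S(f_2,f_3): lcm = abc. S = -4/3ab + ac² - 4/3ac + 6a + 4bc - 4c.
  leading term ab: subtract (-4/9b)·f_1 from -4/3ab + ac² - 4/3ac + 6a + 4bc - 4c → ac² - 4/3ac + 6a + 8/9b² + 44/9bc - 8/3b - 4c
  leading term ac²: subtract (⅓c²)·f_1 from ac² - 4/3ac + 6a + 8/9b² + 44/9bc - 8/3b - 4c → -4/3ac + 6a + 8/9b² - ⅔bc² + 44/9bc - 8/3b - ⅔c³ + 2c² - 4c
  leading term ac: subtract (-4/9c)·f_1 from -4/3ac + 6a + 8/9b² - ⅔bc² + 44/9bc - 8/3b - ⅔c³ + 2c² - 4c → 6a + 8/9b² - ⅔bc² + 52/9bc - 8/3b - ⅔c³ + 26/9c² - 20/3c
  leading term a: subtract (2)·f_1 from 6a + 8/9b² - ⅔bc² + 52/9bc - 8/3b - ⅔c³ + 26/9c² - 20/3c → 8/9b² - ⅔bc² + 52/9bc - 20/3b - ⅔c³ + 26/9c² - 32/3c + 12
  leading term b²: subtract (4/3)·g_4 from 8/9b² - ⅔bc² + 52/9bc - 20/3b - ⅔c³ + 26/9c² - 32/3c + 12 → -⅔bc² + 52/9bc + 100/27b - ⅔c³ + 2c² - 152/27c - 4
  leading term bc²: subtract (-2/9c)·f_3 from -⅔bc² + 52/9bc + 100/27b - ⅔c³ + 2c² - 152/27c - 4 → 20/3bc + 100/27b - ⅔c³ + 26/9c² - 260/27c - 4
  leading term bc: subtract (20/9)·f_3 from 20/3bc + 100/27b - ⅔c³ + 26/9c² - 260/27c - 4 → -140/27b - ⅔c³ + 26/9c² - 500/27c + 36
  leading term b: no divisor's leading term divides it; move -140/27b to the remainder.
  leading term c³: no divisor's leading term divides it; move -⅔c³ to the remainder.
  leading term c²: no divisor's leading term divides it; move 26/9c² to the remainder.
  leading term c: no divisor's leading term divides it; move -500/27c to the remainder.
  leading term 1: no divisor's leading term divides it; move 36 to the remainder.
  remainder -140/27b - ⅔c³ + 26/9c² - 500/27c + 36 ≠ 0; add g_5 = -140/27b - ⅔c³ + 26/9c² - 500/27c + 36 to the basis.

S(f_2,g_5): lcm = ab. S = -9/70ac³ + 39/70ac² - 18/7ac + 243/35a + 4b - 4.
  leading term ac³: subtract (-3/70c³)·f_1 from -9/70ac³ + 39/70ac² - 18/7ac + 243/35a + 4b - 4 → 39/70ac² - 18/7ac + 243/35a + 3/35bc³ + 4b + 3/35c⁴ - 9/35c³ - 4
  leading term ac²: subtract (13/70c²)·f_1 from 39/70ac² - 18/7ac + 243/35a + 3/35bc³ + 4b + 3/35c⁴ - 9/35c³ - 4 → -18/7ac + 243/35a + 3/35bc³ - 13/35bc² + 4b + 3/35c⁴ - 22/35c³ + 39/35c² - 4
  leading term ac: subtract (-6/7c)·f_1 from -18/7ac + 243/35a + 3/35bc³ - 13/35bc² + 4b + 3/35c⁴ - 22/35c³ + 39/35c² - 4 → 243/35a + 3/35bc³ - 13/35bc² + 12/7bc + 4b + 3/35c⁴ - 22/35c³ + 99/35c² - 36/7c - 4
  leading term a: subtract (81/35)·f_1 from 243/35a + 3/35bc³ - 13/35bc² + 12/7bc + 4b + 3/35c⁴ - 22/35c³ + 99/35c² - 36/7c - 4 → 3/35bc³ - 13/35bc² + 12/7bc - 22/35b + 3/35c⁴ - 22/35c³ + 99/35c² - 342/35c + 346/35
  leading term bc³: subtract (1/35c²)·f_3 from 3/35bc³ - 13/35bc² + 12/7bc - 22/35b + 3/35c⁴ - 22/35c³ + 99/35c² - 342/35c + 346/35 → -17/35bc² + 12/7bc - 22/35b + 3/35c⁴ - 26/35c³ + 117/35c² - 342/35c + 346/35
  leading term bc²: subtract (-17/105c)·f_3 from -17/35bc² + 12/7bc - 22/35b + 3/35c⁴ - 26/35c³ + 117/35c² - 342/35c + 346/35 → 248/105bc - 22/35b + 3/35c⁴ - 26/35c³ + 419/105c² - 444/35c + 346/35
  leading term bc: subtract (248/315)·f_3 from 248/105bc - 22/35b + 3/35c⁴ - 26/35c³ + 419/105c² - 444/35c + 346/35 → -34/9b + 3/35c⁴ - 26/35c³ + 419/105c² - 4988/315c + 842/35
  leading term b: subtract (51/70)·g_5 from -34/9b + 3/35c⁴ - 26/35c³ + 419/105c² - 4988/315c + 842/35 → 3/35c⁴ - 9/35c³ + 66/35c² - 82/35c - 76/35
  leading term c⁴: no divisor's leading term divides it; move 3/35c⁴ to the remainder.
  leading term c³: no divisor's leading term divides it; move -9/35c³ to the remainder.
  leading term c²: no divisor's leading term divides it; move 66/35c² to the remainder.
  leading term c: no divisor's leading term divides it; move -82/35c to the remainder.
  leading term 1: no divisor's leading term divides it; move -76/35 to the remainder.
  remainder 3/35c⁴ - 9/35c³ + 66/35c² - 82/35c - 76/35 ≠ 0; add g_6 = 3/35c⁴ - 9/35c³ + 66/35c² - 82/35c - 76/35 to the basis.

The other S-polynomials (S(f_1,f_3), S(f_1,g_4), S(f_2,g_4), S(f_3,g_4), S(f_1,g_5), S(f_3,g_5), S(g_4,g_5), S(f_1,g_6), S(f_2,g_6), S(f_3,g_6), S(g_4,g_6), S(g_5,g_6)) all reduce to 0 modulo the current basis, so we have a Gröbner basis.
Inter-reduce: drop elements whose leading term is divisible by another's, tail-reduce, and make monic.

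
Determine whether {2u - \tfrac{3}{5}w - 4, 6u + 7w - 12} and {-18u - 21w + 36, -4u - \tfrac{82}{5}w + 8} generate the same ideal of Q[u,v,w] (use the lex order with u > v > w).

Yes, the ideals are equal.

Equality of ideals is decidable: compute both reduced Gröbner bases (unique for the ordering) and check whether they agree.
Buchberger on the first generating set:
f_1 = 2u - \tfrac{3}{5}w - 4, LT = u.
f_2 = 6u + 7w - 12, LT = u.

S(f_1,f_2): lcm = u. S = -\tfrac{22}{15}w.
  reduce S modulo (f_1, f_2):
  remainder -\tfrac{22}{15}w ≠ 0; add g_3 = -\tfrac{22}{15}w to the basis.

The other S-polynomials (S(f_1,g_3), S(f_2,g_3)) all reduce to 0 modulo the current basis, so we have a Gröbner basis.
Inter-reduce: drop elements whose leading term is divisible by another's, tail-reduce, and make monic.
Reduced Gröbner basis: {u - 2, w}.

Buchberger on the second generating set:
h_1 = -18u - 21w + 36, LT = u.
h_2 = -4u - \tfrac{82}{5}w + 8, LT = u.

S(h_1,h_2): lcm = u. S = -\tfrac{44}{15}w.
  reduce S modulo (h_1, h_2):
  remainder -\tfrac{44}{15}w ≠ 0; add k_3 = -\tfrac{44}{15}w to the basis.

The other S-polynomials (S(h_1,k_3), S(h_2,k_3)) all reduce to 0 modulo the current basis, so we have a Gröbner basis.
Inter-reduce: drop elements whose leading term is divisible by another's, tail-reduce, and make monic.
Reduced Gröbner basis: {u - 2, w}.

The two bases agree; hence the ideals are identical.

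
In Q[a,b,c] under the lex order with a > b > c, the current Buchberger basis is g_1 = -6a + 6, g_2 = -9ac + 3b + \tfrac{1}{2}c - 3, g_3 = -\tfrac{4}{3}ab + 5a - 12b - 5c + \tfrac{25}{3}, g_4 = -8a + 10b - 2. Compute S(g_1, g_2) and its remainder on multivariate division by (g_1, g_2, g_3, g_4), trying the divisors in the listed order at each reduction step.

S(g_1, g_2) = \tfrac{1}{3}b - \tfrac{17}{18}c - \tfrac{1}{3}; remainder on division = \tfrac{1}{3}b - \tfrac{17}{18}c - \tfrac{1}{3}.

lcm(LM(g_1), LM(g_2)) = ac.
S = (lcm/LT(g_1))·g_1 − (lcm/LT(g_2))·g_2 = \tfrac{1}{3}b - \tfrac{17}{18}c - \tfrac{1}{3}.
Reduce S modulo (g_1, g_2, g_3, g_4) in that order:
  leading term b: no divisor's leading term divides it; move \tfrac{1}{3}b to the remainder.
  leading term c: no divisor's leading term divides it; move -\tfrac{17}{18}c to the remainder.
  leading term 1: no divisor's leading term divides it; move -\tfrac{1}{3} to the remainder.
The remainder \tfrac{1}{3}b - \tfrac{17}{18}c - \tfrac{1}{3} is nonzero, so it would be added as the next basis element.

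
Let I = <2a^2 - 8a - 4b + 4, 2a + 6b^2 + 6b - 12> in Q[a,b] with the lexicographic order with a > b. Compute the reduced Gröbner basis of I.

f_1 = 2a^2 - 8a - 4b + 4, LT = a^2.
f_2 = 2a + 6b^2 + 6b - 12, LT = a.

S(f_1,f_2): lcm = a^2. S = -3ab^2 - 3ab + 2a - 2b + 2.
  leading term ab^2: subtract (-3/2b^2)·f_2 from -3ab^2 - 3ab + 2a - 2b + 2 → -3ab + 2a + 9b^4 + 9b^3 - 18b^2 - 2b + 2
  leading term ab: subtract (-3/2b)·f_2 from -3ab + 2a + 9b^4 + 9b^3 - 18b^2 - 2b + 2 → 2a + 9b^4 + 18b^3 - 9b^2 - 20b + 2
  leading term a: subtract (1)·f_2 from 2a + 9b^4 + 18b^3 - 9b^2 - 20b + 2 → 9b^4 + 18b^3 - 15b^2 - 26b + 14
  leading term b^4: no divisor's leading term divides it; move 9b^4 to the remainder.
  leading term b^3: no divisor's leading term divides it; move 18b^3 to the remainder.
  leading term b^2: no divisor's leading term divides it; move -15b^2 to the remainder.
  leading term b: no divisor's leading term divides it; move -26b to the remainder.
  leading term 1: no divisor's leading term divides it; move 14 to the remainder.
  remainder 9b^4 + 18b^3 - 15b^2 - 26b + 14 ≠ 0; add g_3 = 9b^4 + 18b^3 - 15b^2 - 26b + 14 to the basis.

S(f_1,g_3): leading monomials are coprime, so the S-polynomial reduces to 0 (Buchberger's first criterion).
S(f_2,g_3): leading monomials are coprime, so the S-polynomial reduces to 0 (Buchberger's first criterion).
Every S-polynomial of the final basis reduces to 0, so we have a Gröbner basis.
Inter-reduce: drop elements whose leading term is divisible by another's, tail-reduce, and make monic.

G = {a + 3b^2 + 3b - 6, b^4 + 2b^3 - 5/3b^2 - 26/9b + 14/9}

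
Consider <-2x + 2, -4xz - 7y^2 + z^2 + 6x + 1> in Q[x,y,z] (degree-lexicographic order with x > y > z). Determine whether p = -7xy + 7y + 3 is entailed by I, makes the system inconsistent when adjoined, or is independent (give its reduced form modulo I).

Adjoining -7xy + 7y + 3 makes the ideal the whole ring: the system is inconsistent.

First compute the reduced Gröbner basis of I by Buchberger's algorithm.
f_1 = -2x + 2, LT = x.
f_2 = -4xz - 7y^2 + z^2 + 6x + 1, LT = xz.

S(f_1,f_2): lcm = xz. S = -7/4y^2 + 1/4z^2 + 3/2x - z + 1/4.
  leading term y^2: no divisor's leading term divides it; move -7/4y^2 to the remainder.
  leading term z^2: no divisor's leading term divides it; move 1/4z^2 to the remainder.
  leading term x: subtract (-3/4)·f_1 from 3/2x - z + 1/4 → -z + 7/4
  leading term z: no divisor's leading term divides it; move -z to the remainder.
  leading term 1: no divisor's leading term divides it; move 7/4 to the remainder.
  remainder -7/4y^2 + 1/4z^2 - z + 7/4 ≠ 0; add h_3 = -7/4y^2 + 1/4z^2 - z + 7/4 to the basis.

The other S-polynomials (S(f_1,h_3), S(f_2,h_3)) all reduce to 0 modulo the current basis, so we have a Gröbner basis.
Inter-reduce: drop elements whose leading term is divisible by another's, tail-reduce, and make monic.
Reduced Gröbner basis: {y^2 - 1/7z^2 + 4/7z - 1, x - 1}.
Label its elements g_1 = y^2 - 1/7z^2 + 4/7z - 1, g_2 = x - 1.

Reduce p = -7xy + 7y + 3 modulo G:
  leading term xy: subtract (-7y)·g_2 from -7xy + 7y + 3 → 3
  leading term 1: no divisor's leading term divides it; move 3 to the remainder.
  normal form = 3.
The normal form is nonzero, so p ∉ I. Since p minus its normal form lies in I, I + (p) = I + (r) where r = 3; decide whether this ideal is the whole ring.
Here r = 3 is a nonzero constant, hence a unit: 1 ∈ I + (p), the Gröbner basis of I + (p) is {1}, and the enlarged system has no common solution — adjoining p is inconsistent.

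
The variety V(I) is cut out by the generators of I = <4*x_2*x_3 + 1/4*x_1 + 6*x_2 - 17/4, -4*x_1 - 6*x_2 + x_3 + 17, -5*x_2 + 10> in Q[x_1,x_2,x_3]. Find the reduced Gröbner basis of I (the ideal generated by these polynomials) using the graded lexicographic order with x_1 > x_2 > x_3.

G = {x_1 - 1, x_2 - 2, x_3 + 1}

Buchberger's algorithm terminates because the ascending chain of leading-term ideals stabilizes.

f_1 = 4*x_2*x_3 + 1/4*x_1 + 6*x_2 - 17/4, LT = x_2*x_3.
f_2 = -4*x_1 - 6*x_2 + x_3 + 17, LT = x_1.
f_3 = -5*x_2 + 10, LT = x_2.

S(f_1,f_3): lcm = x_2*x_3. S = 1/16*x_1 + 3/2*x_2 + 2*x_3 - 17/16.
  leading term x_1: subtract (-1/64)·f_2 from 1/16*x_1 + 3/2*x_2 + 2*x_3 - 17/16 → 45/32*x_2 + 129/64*x_3 - 51/64
  leading term x_2: subtract (-9/32)·f_3 from 45/32*x_2 + 129/64*x_3 - 51/64 → 129/64*x_3 + 129/64
  leading term x_3: no divisor's leading term divides it; move 129/64*x_3 to the remainder.
  leading term 1: no divisor's leading term divides it; move 129/64 to the remainder.
  remainder 129/64*x_3 + 129/64 ≠ 0; add g_4 = 129/64*x_3 + 129/64 to the basis.

The other S-polynomials (S(f_1,f_2), S(f_2,f_3), S(f_1,g_4), S(f_2,g_4), S(f_3,g_4)) all reduce to 0 modulo the current basis, so we have a Gröbner basis.
Inter-reduce: drop elements whose leading term is divisible by another's, tail-reduce, and make monic.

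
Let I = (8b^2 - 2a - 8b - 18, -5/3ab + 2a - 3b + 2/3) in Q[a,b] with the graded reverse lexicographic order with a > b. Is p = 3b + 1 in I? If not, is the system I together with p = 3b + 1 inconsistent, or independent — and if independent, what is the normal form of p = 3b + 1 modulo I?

First compute the reduced Gröbner basis of I by Buchberger's algorithm.
f_1 = 8b^2 - 2a - 8b - 18, LT = b^2.
f_2 = -5/3ab + 2a - 3b + 2/3, LT = ab.

S(f_1,f_2): lcm = ab^2. S = -1/4a^2 + 1/5ab - 9/5b^2 - 9/4a + 2/5b.
  leading term a^2: no divisor's leading term divides it; move -1/4a^2 to the remainder.
  leading term ab: subtract (-3/25)·f_2 from 1/5ab - 9/5b^2 - 9/4a + 2/5b → -9/5b^2 - 201/100a + 1/25b + 2/25
  leading term b^2: subtract (-9/40)·f_1 from -9/5b^2 - 201/100a + 1/25b + 2/25 → -123/50a - 44/25b - 397/100
  leading term a: no divisor's leading term divides it; move -123/50a to the remainder.
  leading term b: no divisor's leading term divides it; move -44/25b to the remainder.
  leading term 1: no divisor's leading term divides it; move -397/100 to the remainder.
  remainder -1/4a^2 - 123/50a - 44/25b - 397/100 ≠ 0; add h_3 = -1/4a^2 - 123/50a - 44/25b - 397/100 to the basis.

The other S-polynomials (S(f_1,h_3), S(f_2,h_3)) all reduce to 0 modulo the current basis, so we have a Gröbner basis.
Inter-reduce: drop elements whose leading term is divisible by another's, tail-reduce, and make monic.
Reduced Gröbner basis: {a^2 + 246/25a + 176/25b + 397/25, ab - 6/5a + 9/5b - 2/5, b^2 - 1/4a - b - 9/4}.
Label its elements g_1 = a^2 + 246/25a + 176/25b + 397/25, g_2 = ab - 6/5a + 9/5b - 2/5, g_3 = b^2 - 1/4a - b - 9/4.

Reduce p = 3b + 1 modulo G:
  leading term b: no divisor's leading term divides it; move 3b to the remainder.
  leading term 1: no divisor's leading term divides it; move 1 to the remainder.
  normal form = 3b + 1.
The normal form is nonzero, so p ∉ I. Since p minus its normal form lies in I, I + (p) = I + (r) where r = 3b + 1; decide whether this ideal is the whole ring.
Run Buchberger on G together with r (pairs among the g_i already reduce to 0 since G is a Gröbner basis):
g_1 = a^2 + 246/25a + 176/25b + 397/25, LT = a^2.
g_2 = ab - 6/5a + 9/5b - 2/5, LT = ab.
g_3 = b^2 - 1/4a - b - 9/4, LT = b^2.
r = 3b + 1, LT = b.

S(g_2,r): lcm = ab. S = -23/15a + 9/5b - 2/5.
  leading term a: no divisor's leading term divides it; move -23/15a to the remainder.
  leading term b: subtract (3/5)·r from 9/5b - 2/5 → -1
  leading term 1: no divisor's leading term divides it; move -1 to the remainder.
  remainder -23/15a - 1 ≠ 0; add m_5 = -23/15a - 1 to the basis.

S(g_3,r): lcm = b^2. S = -1/4a - 4/3b - 9/4.
  leading term a: subtract (15/92)·m_5 from -1/4a - 4/3b - 9/4 → -4/3b - 48/23
  leading term b: subtract (-4/9)·r from -4/3b - 48/23 → -340/207
  leading term 1: no divisor's leading term divides it; move -340/207 to the remainder.
  remainder -340/207 ≠ 0; add m_6 = -340/207 to the basis.

The other S-polynomials (S(g_1,g_2), S(g_1,g_3), S(g_1,r), S(g_2,g_3), S(g_1,m_5), S(g_2,m_5), S(g_3,m_5), S(r,m_5), S(g_1,m_6), S(g_2,m_6), S(g_3,m_6), S(r,m_6), S(m_5,m_6)) all reduce to 0 modulo the current basis, so we have a Gröbner basis.
Inter-reduce: drop elements whose leading term is divisible by another's, tail-reduce, and make monic.
Reduced Gröbner basis: {1}.
The reduced Gröbner basis of I + (p) is {1}: the ideal is the whole ring, so the enlarged system has no common solution — adjoining p is inconsistent.

Adjoining 3b + 1 makes the ideal the whole ring: the system is inconsistent.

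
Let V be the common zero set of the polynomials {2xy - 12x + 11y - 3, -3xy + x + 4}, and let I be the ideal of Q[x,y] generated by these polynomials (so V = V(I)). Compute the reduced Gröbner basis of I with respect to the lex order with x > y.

G = {x - \tfrac{33}{34}y + \tfrac{1}{34}, y^{2} - \tfrac{4}{11}y - \tfrac{15}{11}}

f_1 = 2xy - 12x + 11y - 3, LT = xy.
f_2 = -3xy + x + 4, LT = xy.

S(f_1,f_2): lcm = xy. S = -\tfrac{17}{3}x + \tfrac{11}{2}y - \tfrac{1}{6}.
  leading term x: no divisor's leading term divides it; move -\tfrac{17}{3}x to the remainder.
  leading term y: no divisor's leading term divides it; move \tfrac{11}{2}y to the remainder.
  leading term 1: no divisor's leading term divides it; move -\tfrac{1}{6} to the remainder.
  remainder -\tfrac{17}{3}x + \tfrac{11}{2}y - \tfrac{1}{6} ≠ 0; add g_3 = -\tfrac{17}{3}x + \tfrac{11}{2}y - \tfrac{1}{6} to the basis.

S(f_1,g_3): lcm = xy. S = -6x + \tfrac{33}{34}y^{2} + \tfrac{93}{17}y - \tfrac{3}{2}.
  leading term x: subtract (\tfrac{18}{17})·g_3 from -6x + \tfrac{33}{34}y^{2} + \tfrac{93}{17}y - \tfrac{3}{2} → \tfrac{33}{34}y^{2} - \tfrac{6}{17}y - \tfrac{45}{34}
  leading term y^{2}: no divisor's leading term divides it; move \tfrac{33}{34}y^{2} to the remainder.
  leading term y: no divisor's leading term divides it; move -\tfrac{6}{17}y to the remainder.
  leading term 1: no divisor's leading term divides it; move -\tfrac{45}{34} to the remainder.
  remainder \tfrac{33}{34}y^{2} - \tfrac{6}{17}y - \tfrac{45}{34} ≠ 0; add g_4 = \tfrac{33}{34}y^{2} - \tfrac{6}{17}y - \tfrac{45}{34} to the basis.

The other S-polynomials (S(f_2,g_3), S(f_1,g_4), S(f_2,g_4), S(g_3,g_4)) all reduce to 0 modulo the current basis, so we have a Gröbner basis.
Inter-reduce: drop elements whose leading term is divisible by another's, tail-reduce, and make monic.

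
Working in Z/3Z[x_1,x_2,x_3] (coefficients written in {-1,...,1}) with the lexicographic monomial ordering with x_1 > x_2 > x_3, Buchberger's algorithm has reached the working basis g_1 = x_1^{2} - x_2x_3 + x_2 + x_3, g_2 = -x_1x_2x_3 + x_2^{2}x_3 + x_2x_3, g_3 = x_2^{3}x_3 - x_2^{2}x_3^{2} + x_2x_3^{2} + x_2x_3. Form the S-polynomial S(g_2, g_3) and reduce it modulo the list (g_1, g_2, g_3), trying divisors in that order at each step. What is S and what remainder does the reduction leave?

lcm(LM(g_2), LM(g_3)) = x_1x_2^{3}x_3.
S = (lcm/LT(g_2))·g_2 − (lcm/LT(g_3))·g_3 = x_1x_2^{2}x_3^{2} - x_1x_2x_3^{2} - x_1x_2x_3 - x_2^{4}x_3 - x_2^{3}x_3.
Reduce S modulo (g_1, g_2, g_3) in that order:
  leading term x_1x_2^{2}x_3^{2}: subtract (-x_2x_3)·g_2 from x_1x_2^{2}x_3^{2} - x_1x_2x_3^{2} - x_1x_2x_3 - x_2^{4}x_3 - x_2^{3}x_3 → -x_1x_2x_3^{2} - x_1x_2x_3 - x_2^{4}x_3 + x_2^{3}x_3^{2} - x_2^{3}x_3 + x_2^{2}x_3^{2}
  leading term x_1x_2x_3^{2}: subtract (x_3)·g_2 from -x_1x_2x_3^{2} - x_1x_2x_3 - x_2^{4}x_3 + x_2^{3}x_3^{2} - x_2^{3}x_3 + x_2^{2}x_3^{2} → -x_1x_2x_3 - x_2^{4}x_3 + x_2^{3}x_3^{2} - x_2^{3}x_3 - x_2x_3^{2}
  leading term x_1x_2x_3: subtract (1)·g_2 from -x_1x_2x_3 - x_2^{4}x_3 + x_2^{3}x_3^{2} - x_2^{3}x_3 - x_2x_3^{2} → -x_2^{4}x_3 + x_2^{3}x_3^{2} - x_2^{3}x_3 - x_2^{2}x_3 - x_2x_3^{2} - x_2x_3
  leading term x_2^{4}x_3: subtract (-x_2)·g_3 from -x_2^{4}x_3 + x_2^{3}x_3^{2} - x_2^{3}x_3 - x_2^{2}x_3 - x_2x_3^{2} - x_2x_3 → -x_2^{3}x_3 + x_2^{2}x_3^{2} - x_2x_3^{2} - x_2x_3
  leading term x_2^{3}x_3: subtract (-1)·g_3 from -x_2^{3}x_3 + x_2^{2}x_3^{2} - x_2x_3^{2} - x_2x_3 → 0
The remainder is 0, so this S-polynomial contributes no new basis element.

S(g_2, g_3) = x_1x_2^{2}x_3^{2} - x_1x_2x_3^{2} - x_1x_2x_3 - x_2^{4}x_3 - x_2^{3}x_3; remainder on division = 0.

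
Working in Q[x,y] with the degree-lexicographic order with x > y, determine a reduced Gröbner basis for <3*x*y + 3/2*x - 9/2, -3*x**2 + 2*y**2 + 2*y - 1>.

G = {y**3 + 3/2*y**2 - 9/4*x - 1/4, x**2 - 2/3*y**2 - 2/3*y + 1/3, x*y + 1/2*x - 3/2}

f_1 = 3*x*y + 3/2*x - 9/2, LT = x*y.
f_2 = -3*x**2 + 2*y**2 + 2*y - 1, LT = x**2.

S(f_1,f_2): lcm = x**2*y. S = 2/3*y**3 + 1/2*x**2 + 2/3*y**2 - 3/2*x - 1/3*y.
  leading term y**3: no divisor's leading term divides it; move 2/3*y**3 to the remainder.
  leading term x**2: subtract (-1/6)·f_2 from 1/2*x**2 + 2/3*y**2 - 3/2*x - 1/3*y → y**2 - 3/2*x - 1/6
  leading term y**2: no divisor's leading term divides it; move y**2 to the remainder.
  leading term x: no divisor's leading term divides it; move -3/2*x to the remainder.
  leading term 1: no divisor's leading term divides it; move -1/6 to the remainder.
  remainder 2/3*y**3 + y**2 - 3/2*x - 1/6 ≠ 0; add g_3 = 2/3*y**3 + y**2 - 3/2*x - 1/6 to the basis.

The other S-polynomials (S(f_1,g_3), S(f_2,g_3)) all reduce to 0 modulo the current basis, so we have a Gröbner basis.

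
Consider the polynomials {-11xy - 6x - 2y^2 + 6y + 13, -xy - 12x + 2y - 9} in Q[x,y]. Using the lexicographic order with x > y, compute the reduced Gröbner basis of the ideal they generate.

G = {x - 1/63y^2 - 8/63y + 8/9, y^3 + 20y^2 - 86y - 105}

f_1 = -11xy - 6x - 2y^2 + 6y + 13, LT = xy.
f_2 = -xy - 12x + 2y - 9, LT = xy.

S(f_1,f_2): lcm = xy. S = -126/11x + 2/11y^2 + 16/11y - 112/11.
  leading term x: no divisor's leading term divides it; move -126/11x to the remainder.
  leading term y^2: no divisor's leading term divides it; move 2/11y^2 to the remainder.
  leading term y: no divisor's leading term divides it; move 16/11y to the remainder.
  leading term 1: no divisor's leading term divides it; move -112/11 to the remainder.
  remainder -126/11x + 2/11y^2 + 16/11y - 112/11 ≠ 0; add g_3 = -126/11x + 2/11y^2 + 16/11y - 112/11 to the basis.

S(f_1,g_3): lcm = xy. S = 6/11x + 1/63y^3 + 214/693y^2 - 142/99y - 13/11.
  leading term x: subtract (-1/21)·g_3 from 6/11x + 1/63y^3 + 214/693y^2 - 142/99y - 13/11 → 1/63y^3 + 20/63y^2 - 86/63y - 5/3
  leading term y^3: no divisor's leading term divides it; move 1/63y^3 to the remainder.
  leading term y^2: no divisor's leading term divides it; move 20/63y^2 to the remainder.
  leading term y: no divisor's leading term divides it; move -86/63y to the remainder.
  leading term 1: no divisor's leading term divides it; move -5/3 to the remainder.
  remainder 1/63y^3 + 20/63y^2 - 86/63y - 5/3 ≠ 0; add g_4 = 1/63y^3 + 20/63y^2 - 86/63y - 5/3 to the basis.

S(f_2,g_3): lcm = xy. S = 12x + 1/63y^3 + 8/63y^2 - 26/9y + 9.
  leading term x: subtract (-22/21)·g_3 from 12x + 1/63y^3 + 8/63y^2 - 26/9y + 9 → 1/63y^3 + 20/63y^2 - 86/63y - 5/3
  leading term y^3: subtract (1)·g_4 from 1/63y^3 + 20/63y^2 - 86/63y - 5/3 → 0
  remainder 0.

S(f_1,g_4): lcm = xy^3. S = -214/11xy^2 + 86xy + 105x + 2/11y^4 - 6/11y^3 - 13/11y^2.
  leading term xy^2: subtract (214/121y)·f_1 from -214/11xy^2 + 86xy + 105x + 2/11y^4 - 6/11y^3 - 13/11y^2 → 11690/121xy + 105x + 2/11y^4 + 362/121y^3 - 1427/121y^2 - 2782/121y
  leading term xy: subtract (-11690/1331)·f_1 from 11690/121xy + 105x + 2/11y^4 + 362/121y^3 - 1427/121y^2 - 2782/121y → 69615/1331x + 2/11y^4 + 362/121y^3 - 39077/1331y^2 + 39538/1331y + 151970/1331
  leading term x: subtract (-1105/242)·g_3 from 69615/1331x + 2/11y^4 + 362/121y^3 - 39077/1331y^2 + 39538/1331y + 151970/1331 → 2/11y^4 + 362/121y^3 - 3452/121y^2 + 4398/121y + 8190/121
  leading term y^4: subtract (126/11y)·g_4 from 2/11y^4 + 362/121y^3 - 3452/121y^2 + 4398/121y + 8190/121 → -78/121y^3 - 1560/121y^2 + 6708/121y + 8190/121
  leading term y^3: subtract (-4914/121)·g_4 from -78/121y^3 - 1560/121y^2 + 6708/121y + 8190/121 → 0
  remainder 0.

S(f_2,g_4): lcm = xy^3. S = -8xy^2 + 86xy + 105x - 2y^3 + 9y^2.
  leading term xy^2: subtract (8/11y)·f_1 from -8xy^2 + 86xy + 105x - 2y^3 + 9y^2 → 994/11xy + 105x - 6/11y^3 + 51/11y^2 - 104/11y
  leading term xy: subtract (-994/121)·f_1 from 994/11xy + 105x - 6/11y^3 + 51/11y^2 - 104/11y → 6741/121x - 6/11y^3 - 1427/121y^2 + 4820/121y + 12922/121
  leading term x: subtract (-107/22)·g_3 from 6741/121x - 6/11y^3 - 1427/121y^2 + 4820/121y + 12922/121 → -6/11y^3 - 120/11y^2 + 516/11y + 630/11
  leading term y^3: subtract (-378/11)·g_4 from -6/11y^3 - 120/11y^2 + 516/11y + 630/11 → 0
  remainder 0.

S(g_3,g_4): leading monomials are coprime, so the S-polynomial reduces to 0 (Buchberger's first criterion).
Every S-polynomial of the final basis reduces to 0, so we have a Gröbner basis.
Inter-reduce: drop elements whose leading term is divisible by another's, tail-reduce, and make monic.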